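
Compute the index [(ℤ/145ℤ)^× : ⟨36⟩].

16

Since 36 ∈ (Z/145Z)^×, its order divides φ(145) = φ(5·29) = (5−1)·(29−1) = 4·28 = 112 = 2^4 · 7.
Divisors of 112: 1, 2, 4, 7, 8, 14, 16, 28, 56, 112.
Check 36^d mod 145 for each divisor in increasing order:
36^1 ≡ 36 (mod 145)
36^2 ≡ 136 (mod 145)
36^4 ≡ 81 (mod 145)
36^7 ≡ 1 (mod 145) ✓
So ord_145(36) = 7, hence |⟨36⟩| = 7.
The index is φ(145) / ord(36) = 112 / 7 = 16.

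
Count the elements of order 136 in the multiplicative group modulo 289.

φ(289) = φ(17^2) = 17·(17−1) = 272 = 2^4 · 17.
In a cyclic group of order 272, there are φ(d) elements of order d for each divisor d of 272, and zero for non-divisors.
136 = 2^3 · 17 divides 272, and φ(136) = 64.

64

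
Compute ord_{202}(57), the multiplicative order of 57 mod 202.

20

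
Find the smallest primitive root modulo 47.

5

φ(47) = 47 − 1 = 46 = 2 · 23.
Test candidates g = 2, 3, … against the prime factors q ∈ {2, 23} of φ(47): g is a generator iff g^(46/q) ≢ 1 for every such q.
g = 2: 2^23 ≡ 1 — hits 1, so not a primitive root.
g = 3: 3^23 ≡ 1 — hits 1, so not a primitive root.
g = 4: 4^23 ≡ 1 — hits 1, so not a primitive root.
g = 5: 5^23 ≡ 46; 5^2 ≡ 25 — none is 1, so 5 is a primitive root.
Hence the least primitive root of 47 is 5.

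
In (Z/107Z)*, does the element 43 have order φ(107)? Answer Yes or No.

φ(107) = 107 − 1 = 106 = 2 · 53.
It suffices to check that the order of 43 is not a proper divisor of 106: compute 43^(106/q) for q ∈ {2, 53}.
43^53 ≡ 106 (mod 107)  [q = 2: ≢ 1 ✓]
43^2 ≡ 30 (mod 107)  [q = 53: ≢ 1 ✓]
Every test exponent gives a nontrivial residue, hence 43 generates the full group.

Yes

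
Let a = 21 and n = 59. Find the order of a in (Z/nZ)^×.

The order of 21 must divide φ(59) = 59 − 1 = 58 = 2 · 29.
Divisors of 58: 1, 2, 29, 58.
Evaluate successive powers at the divisors of 58:
21^1 ≡ 21 (mod 59)
21^2 ≡ 28 (mod 59)
21^29 ≡ 1 (mod 59) ✓
Therefore the multiplicative order of 21 modulo 59 is 29.

29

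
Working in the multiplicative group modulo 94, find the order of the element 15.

46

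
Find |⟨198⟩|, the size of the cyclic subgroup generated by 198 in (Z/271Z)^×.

The order of 198 must divide φ(271) = 271 − 1 = 270 = 2 · 3^3 · 5.
Divisors of 270: 1, 2, 3, 5, 6, 9, 10, 15, 18, 27, 30, 45, 54, 90, 135, 270.
Check 198^d mod 271 for each divisor in increasing order:
198^1 ≡ 198 (mod 271)
198^2 ≡ 180 (mod 271)
198^3 ≡ 139 (mod 271)
198^5 ≡ 88 (mod 271)
198^6 ≡ 80 (mod 271)
198^9 ≡ 9 (mod 271)
198^10 ≡ 156 (mod 271)
198^15 ≡ 178 (mod 271)
198^18 ≡ 81 (mod 271)
198^27 ≡ 187 (mod 271)
198^30 ≡ 248 (mod 271)
198^45 ≡ 242 (mod 271)
198^54 ≡ 10 (mod 271)
198^90 ≡ 28 (mod 271)
198^135 ≡ 1 (mod 271) ✓
Therefore the multiplicative order of 198 modulo 271 is 135.

135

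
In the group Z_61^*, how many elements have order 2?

φ(61) = 61 − 1 = 60 = 2^2 · 3 · 5.
Since (Z/61Z)^× is cyclic of order 60, the number of elements of order d is φ(d) when d | 60 and 0 otherwise.
2 | 60, and φ(2) = 2 − 1 = 1.

1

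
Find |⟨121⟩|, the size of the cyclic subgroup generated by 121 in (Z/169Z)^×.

By Lagrange's theorem, ord_169(121) divides φ(169) = φ(13^2) = 13·(13−1) = 156 = 2^2 · 3 · 13.
Divisors of 156: 1, 2, 3, 4, 6, 12, 13, 26, 39, 52, 78, 156.
Test each divisor d:
121^1 ≡ 121 (mod 169)
121^2 ≡ 107 (mod 169)
121^3 ≡ 103 (mod 169)
121^4 ≡ 126 (mod 169)
121^6 ≡ 131 (mod 169)
121^12 ≡ 92 (mod 169)
121^13 ≡ 147 (mod 169)
121^26 ≡ 146 (mod 169)
121^39 ≡ 168 (mod 169)
121^52 ≡ 22 (mod 169)
121^78 ≡ 1 (mod 169) ✓
Hence ord(121) = 78.

78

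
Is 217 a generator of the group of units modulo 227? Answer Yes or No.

Yes

φ(227) = 227 − 1 = 226 = 2 · 113.
217 is a primitive root mod 227 iff 217^(φ(227)/q) ≢ 1 for every prime q | φ(227), i.e. q ∈ {2, 113}.
217^113 ≡ 226 (mod 227)  [q = 2: ≢ 1 ✓]
217^2 ≡ 100 (mod 227)  [q = 113: ≢ 1 ✓]
None equal 1, so ord_227(217) = 226: 217 is a primitive root.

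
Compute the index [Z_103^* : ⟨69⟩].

3

By Lagrange's theorem, ord_103(69) divides φ(103) = 103 − 1 = 102 = 2 · 3 · 17.
Divisors of 102: 1, 2, 3, 6, 17, 34, 51, 102.
Compute 69^d (mod 103) for the divisors d until we hit 1:
69^1 ≡ 69 (mod 103)
69^2 ≡ 23 (mod 103)
69^3 ≡ 42 (mod 103)
69^6 ≡ 13 (mod 103)
69^17 ≡ 102 (mod 103)
69^34 ≡ 1 (mod 103) ✓
So ord_103(69) = 34, hence |⟨69⟩| = 34.
The index is φ(103) / ord(69) = 102 / 34 = 3.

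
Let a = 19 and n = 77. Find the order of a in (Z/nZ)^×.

ord(19) | φ(77) = φ(7·11) = (7−1)·(11−1) = 6·10 = 60 = 2^2 · 3 · 5.
Divisors of 60: 1, 2, 3, 4, 5, 6, 10, 12, 15, 20, 30, 60.
Test each divisor d:
19^1 ≡ 19 (mod 77)
19^2 ≡ 53 (mod 77)
19^3 ≡ 6 (mod 77)
19^4 ≡ 37 (mod 77)
19^5 ≡ 10 (mod 77)
19^6 ≡ 36 (mod 77)
19^10 ≡ 23 (mod 77)
19^12 ≡ 64 (mod 77)
19^15 ≡ 76 (mod 77)
19^20 ≡ 67 (mod 77)
19^30 ≡ 1 (mod 77) ✓
Therefore the multiplicative order of 19 modulo 77 is 30.

30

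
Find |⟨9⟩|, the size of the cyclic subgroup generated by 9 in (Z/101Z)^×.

By Lagrange's theorem, ord_101(9) divides φ(101) = 101 − 1 = 100 = 2^2 · 5^2.
Divisors of 100: 1, 2, 4, 5, 10, 20, 25, 50, 100.
Check 9^d mod 101 for each divisor in increasing order:
9^1 ≡ 9
9^2 ≡ 81
9^4 ≡ 97
9^5 ≡ 65
9^10 ≡ 84
9^20 ≡ 87
9^25 ≡ 100
9^50 ≡ 1
The smallest such exponent is 50, so the order of 9 is 50.

50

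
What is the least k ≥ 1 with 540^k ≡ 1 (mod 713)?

330

ord(540) | φ(713) = φ(23·31) = (23−1)·(31−1) = 22·30 = 660 = 2^2 · 3 · 5 · 11.
Divisors of 660: 1, 2, 3, 4, 5, 6, 10, 11, 12, 15, 20, 22, 30, 33, 44, 55, 60, 66, 110, 132, 165, 220, 330, 660.
Compute 540^d (mod 713) for the divisors d until we hit 1:
540^1 ≡ 540
540^2 ≡ 696
540^3 ≡ 89
540^4 ≡ 289
540^5 ≡ 626
540^6 ≡ 78
540^10 ≡ 439
540^11 ≡ 344
540^12 ≡ 380
540^15 ≡ 309
540^20 ≡ 211
540^22 ≡ 691
540^30 ≡ 652
540^33 ≡ 275
540^44 ≡ 484
540^55 ≡ 367
540^60 ≡ 156
540^66 ≡ 47
540^110 ≡ 645
540^132 ≡ 70
540^165 ≡ 712
540^220 ≡ 346
540^330 ≡ 1
Hence ord(540) = 330.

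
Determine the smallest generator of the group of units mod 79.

3

φ(79) = 79 − 1 = 78 = 2 · 3 · 13.
g is a primitive root iff g^(78/q) ≢ 1 (mod 79) for each prime q ∈ {2, 3, 13}.
g = 2: 2^39 ≡ 1 — hits 1, so not a primitive root.
g = 3: 3^39 ≡ 78; 3^26 ≡ 23; 3^6 ≡ 18 — none is 1, so 3 is a primitive root.
So 3 is the smallest generator of (Z/79Z)^×.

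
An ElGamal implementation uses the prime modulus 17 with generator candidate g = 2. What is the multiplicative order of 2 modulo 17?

By Lagrange's theorem, ord_17(2) divides φ(17) = 17 − 1 = 16 = 2^4.
Divisors of 16: 1, 2, 4, 8, 16.
Compute 2^d (mod 17) for the divisors d until we hit 1:
2^1 ≡ 2
2^2 ≡ 4
2^4 ≡ 16
2^8 ≡ 1
So ord_17(2) = 8.

8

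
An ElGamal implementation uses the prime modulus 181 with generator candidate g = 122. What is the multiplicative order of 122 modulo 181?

10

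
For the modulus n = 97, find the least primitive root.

φ(97) = 97 − 1 = 96 = 2^5 · 3.
Test candidates g = 2, 3, … against the prime factors q ∈ {2, 3} of φ(97): g is a generator iff g^(96/q) ≢ 1 for every such q.
g = 2: 2^48 ≡ 1 — hits 1, so not a primitive root.
g = 3: 3^48 ≡ 1 — hits 1, so not a primitive root.
g = 4: 4^48 ≡ 1 — hits 1, so not a primitive root.
g = 5: 5^48 ≡ 96; 5^32 ≡ 35 — none is 1, so 5 is a primitive root.
Hence the least primitive root of 97 is 5.

5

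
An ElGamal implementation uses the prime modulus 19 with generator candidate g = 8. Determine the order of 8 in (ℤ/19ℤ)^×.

6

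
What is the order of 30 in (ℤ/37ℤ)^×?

18

ord(30) | φ(37) = 37 − 1 = 36 = 2^2 · 3^2.
Divisors of 36: 1, 2, 3, 4, 6, 9, 12, 18, 36.
Compute 30^d (mod 37) for the divisors d until we hit 1:
30^1 ≡ 30 (mod 37)
30^2 ≡ 12 (mod 37)
30^3 ≡ 27 (mod 37)
30^4 ≡ 33 (mod 37)
30^6 ≡ 26 (mod 37)
30^9 ≡ 36 (mod 37)
30^12 ≡ 10 (mod 37)
30^18 ≡ 1 (mod 37) ✓
Therefore the multiplicative order of 30 modulo 37 is 18.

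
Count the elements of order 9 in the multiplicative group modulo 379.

6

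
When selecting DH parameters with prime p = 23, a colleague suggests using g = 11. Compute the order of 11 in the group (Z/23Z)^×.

Since 11 ∈ (Z/23Z)^×, its order divides φ(23) = 23 − 1 = 22 = 2 · 11.
Divisors of 22: 1, 2, 11, 22.
Evaluate successive powers at the divisors of 22:
11^1 ≡ 11 (mod 23)
11^2 ≡ 6 (mod 23)
11^11 ≡ 22 (mod 23)
11^22 ≡ 1 (mod 23) ✓
Therefore the multiplicative order of 11 modulo 23 is 22.

22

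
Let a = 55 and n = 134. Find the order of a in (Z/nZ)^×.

33

Since 55 ∈ (Z/134Z)^×, its order divides φ(134) = φ(2)·φ(67) = 1·66 = 66 = 2 · 3 · 11.
Divisors of 66: 1, 2, 3, 6, 11, 22, 33, 66.
Check 55^d mod 134 for each divisor in increasing order:
55^1 ≡ 55
55^2 ≡ 77
55^3 ≡ 81
55^6 ≡ 129
55^11 ≡ 37
55^22 ≡ 29
55^33 ≡ 1
So ord_134(55) = 33.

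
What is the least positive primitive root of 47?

5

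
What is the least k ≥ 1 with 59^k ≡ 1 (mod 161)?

66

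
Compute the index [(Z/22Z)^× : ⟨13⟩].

1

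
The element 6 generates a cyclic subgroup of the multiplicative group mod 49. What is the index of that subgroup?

By Lagrange's theorem, ord_49(6) divides φ(49) = φ(7^2) = 7·(7−1) = 42 = 2 · 3 · 7.
Divisors of 42: 1, 2, 3, 6, 7, 14, 21, 42.
Check 6^d mod 49 for each divisor in increasing order:
6^1 ≡ 6
6^2 ≡ 36
6^3 ≡ 20
6^6 ≡ 8
6^7 ≡ 48
6^14 ≡ 1
So ord_49(6) = 14, hence |⟨6⟩| = 14.
Index = |(Z/49Z)^×| / |⟨6⟩| = 42 / 14 = 3.

3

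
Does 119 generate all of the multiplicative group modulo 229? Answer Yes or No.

φ(229) = 229 − 1 = 228 = 2^2 · 3 · 19.
119 is a primitive root mod 229 iff 119^(φ(229)/q) ≢ 1 for every prime q | φ(229), i.e. q ∈ {2, 3, 19}.
119^114 ≡ 228 (mod 229)  [q = 2: ≢ 1 ✓]
119^76 ≡ 94 (mod 229)  [q = 3: ≢ 1 ✓]
119^12 ≡ 104 (mod 229)  [q = 19: ≢ 1 ✓]
None equal 1, so ord_229(119) = 228: 119 is a primitive root.

Yes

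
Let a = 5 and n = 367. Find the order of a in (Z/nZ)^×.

122

ord(5) | φ(367) = 367 − 1 = 366 = 2 · 3 · 61.
Divisors of 366: 1, 2, 3, 6, 61, 122, 183, 366.
Test each divisor d:
5^1 ≡ 5 (mod 367)
5^2 ≡ 25 (mod 367)
5^3 ≡ 125 (mod 367)
5^6 ≡ 211 (mod 367)
5^61 ≡ 366 (mod 367)
5^122 ≡ 1 (mod 367) ✓
Hence ord(5) = 122.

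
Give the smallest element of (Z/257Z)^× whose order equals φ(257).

φ(257) = 257 − 1 = 256 = 2^8.
g is a primitive root iff g^(256/q) ≢ 1 (mod 257) for each prime q ∈ {2}.
g = 2: 2^128 ≡ 1 — hits 1, so not a primitive root.
g = 3: 3^128 ≡ 256 — none is 1, so 3 is a primitive root.
The smallest primitive root modulo 257 is 3.

3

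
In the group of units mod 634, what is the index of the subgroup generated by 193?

Since 193 ∈ (Z/634Z)^×, its order divides φ(634) = φ(2)·φ(317) = 1·316 = 316 = 2^2 · 79.
Divisors of 316: 1, 2, 4, 79, 158, 316.
Evaluate successive powers at the divisors of 316:
193^1 ≡ 193 (mod 634)
193^2 ≡ 477 (mod 634)
193^4 ≡ 557 (mod 634)
193^79 ≡ 1 (mod 634) ✓
Thus |⟨193⟩| = ord(193) = 79.
The index is φ(634) / ord(193) = 316 / 79 = 4.

4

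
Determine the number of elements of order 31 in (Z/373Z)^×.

30

φ(373) = 373 − 1 = 372 = 2^2 · 3 · 31.
In a cyclic group of order 372, there are φ(d) elements of order d for each divisor d of 372, and zero for non-divisors.
31 | 372, and φ(31) = 31 − 1 = 30.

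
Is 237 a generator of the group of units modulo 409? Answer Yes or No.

Yes

φ(409) = 409 − 1 = 408 = 2^3 · 3 · 17.
It suffices to check that the order of 237 is not a proper divisor of 408: compute 237^(408/q) for q ∈ {2, 3, 17}.
237^204 ≡ 408 (mod 409)  [q = 2: ≢ 1 ✓]
237^136 ≡ 53 (mod 409)  [q = 3: ≢ 1 ✓]
237^24 ≡ 30 (mod 409)  [q = 17: ≢ 1 ✓]
All checks pass, so 237 has order 408 and is a primitive root modulo 409.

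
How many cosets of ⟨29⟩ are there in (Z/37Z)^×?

ord(29) | φ(37) = 37 − 1 = 36 = 2^2 · 3^2.
Divisors of 36: 1, 2, 3, 4, 6, 9, 12, 18, 36.
Check 29^d mod 37 for each divisor in increasing order:
29^1 ≡ 29 (mod 37)
29^2 ≡ 27 (mod 37)
29^3 ≡ 6 (mod 37)
29^4 ≡ 26 (mod 37)
29^6 ≡ 36 (mod 37)
29^9 ≡ 31 (mod 37)
29^12 ≡ 1 (mod 37) ✓
Thus |⟨29⟩| = ord(29) = 12.
Index = |(Z/37Z)^×| / |⟨29⟩| = 36 / 12 = 3.

3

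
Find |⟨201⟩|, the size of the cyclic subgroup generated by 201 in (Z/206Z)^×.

51

By Lagrange's theorem, ord_206(201) divides φ(206) = φ(2)·φ(103) = 1·102 = 102 = 2 · 3 · 17.
Divisors of 102: 1, 2, 3, 6, 17, 34, 51, 102.
Compute 201^d (mod 206) for the divisors d until we hit 1:
201^1 ≡ 201 (mod 206)
201^2 ≡ 25 (mod 206)
201^3 ≡ 81 (mod 206)
201^6 ≡ 175 (mod 206)
201^17 ≡ 149 (mod 206)
201^34 ≡ 159 (mod 206)
201^51 ≡ 1 (mod 206) ✓
Therefore the multiplicative order of 201 modulo 206 is 51.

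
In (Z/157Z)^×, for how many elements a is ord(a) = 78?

24

φ(157) = 157 − 1 = 156 = 2^2 · 3 · 13.
(Z/157Z)^× is cyclic (|G| = 156); a cyclic group of order m has exactly φ(d) elements of each order d | m, and none otherwise.
78 = 2 · 3 · 13 divides 156, and φ(78) = 24.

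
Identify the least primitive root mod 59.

φ(59) = 59 − 1 = 58 = 2 · 29.
Test candidates g = 2, 3, … against the prime factors q ∈ {2, 29} of φ(59): g is a generator iff g^(58/q) ≢ 1 for every such q.
g = 2: 2^29 ≡ 58; 2^2 ≡ 4 — none is 1, so 2 is a primitive root.
The smallest primitive root modulo 59 is 2.

2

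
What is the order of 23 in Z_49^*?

The order of 23 must divide φ(49) = φ(7^2) = 7·(7−1) = 42 = 2 · 3 · 7.
Divisors of 42: 1, 2, 3, 6, 7, 14, 21, 42.
Check 23^d mod 49 for each divisor in increasing order:
23^1 ≡ 23 (mod 49)
23^2 ≡ 39 (mod 49)
23^3 ≡ 15 (mod 49)
23^6 ≡ 29 (mod 49)
23^7 ≡ 30 (mod 49)
23^14 ≡ 18 (mod 49)
23^21 ≡ 1 (mod 49) ✓
Hence ord(23) = 21.

21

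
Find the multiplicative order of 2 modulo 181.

Since 2 ∈ (Z/181Z)^×, its order divides φ(181) = 181 − 1 = 180 = 2^2 · 3^2 · 5.
Divisors of 180: 1, 2, 3, 4, 5, 6, 9, 10, 12, 15, 18, 20, 30, 36, 45, 60, 90, 180.
Test each divisor d:
2^1 ≡ 2 (mod 181)
2^2 ≡ 4 (mod 181)
2^3 ≡ 8 (mod 181)
2^4 ≡ 16 (mod 181)
2^5 ≡ 32 (mod 181)
2^6 ≡ 64 (mod 181)
2^9 ≡ 150 (mod 181)
2^10 ≡ 119 (mod 181)
2^12 ≡ 114 (mod 181)
2^15 ≡ 7 (mod 181)
2^18 ≡ 56 (mod 181)
2^20 ≡ 43 (mod 181)
2^30 ≡ 49 (mod 181)
2^36 ≡ 59 (mod 181)
2^45 ≡ 162 (mod 181)
2^60 ≡ 48 (mod 181)
2^90 ≡ 180 (mod 181)
2^180 ≡ 1 (mod 181) ✓
The smallest such exponent is 180, so the order of 2 is 180.

180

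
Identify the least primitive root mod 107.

φ(107) = 107 − 1 = 106 = 2 · 53.
Test candidates g = 2, 3, … against the prime factors q ∈ {2, 53} of φ(107): g is a generator iff g^(106/q) ≢ 1 for every such q.
g = 2: 2^53 ≡ 106; 2^2 ≡ 4 — none is 1, so 2 is a primitive root.
So 2 is the smallest generator of (Z/107Z)^×.

2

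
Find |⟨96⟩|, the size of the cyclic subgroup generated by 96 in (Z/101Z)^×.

Since 96 ∈ (Z/101Z)^×, its order divides φ(101) = 101 − 1 = 100 = 2^2 · 5^2.
Divisors of 100: 1, 2, 4, 5, 10, 20, 25, 50, 100.
Test each divisor d:
96^1 ≡ 96 (mod 101)
96^2 ≡ 25 (mod 101)
96^4 ≡ 19 (mod 101)
96^5 ≡ 6 (mod 101)
96^10 ≡ 36 (mod 101)
96^20 ≡ 84 (mod 101)
96^25 ≡ 100 (mod 101)
96^50 ≡ 1 (mod 101) ✓
Therefore the multiplicative order of 96 modulo 101 is 50.

50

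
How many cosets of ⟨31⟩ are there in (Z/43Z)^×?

By Lagrange's theorem, ord_43(31) divides φ(43) = 43 − 1 = 42 = 2 · 3 · 7.
Divisors of 42: 1, 2, 3, 6, 7, 14, 21, 42.
Evaluate successive powers at the divisors of 42:
31^1 ≡ 31 (mod 43)
31^2 ≡ 15 (mod 43)
31^3 ≡ 35 (mod 43)
31^6 ≡ 21 (mod 43)
31^7 ≡ 6 (mod 43)
31^14 ≡ 36 (mod 43)
31^21 ≡ 1 (mod 43) ✓
So ord_43(31) = 21, hence |⟨31⟩| = 21.
Index = |(Z/43Z)^×| / |⟨31⟩| = 42 / 21 = 2.

2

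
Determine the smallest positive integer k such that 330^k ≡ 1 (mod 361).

Since 330 ∈ (Z/361Z)^×, its order divides φ(361) = φ(19^2) = 19·(19−1) = 342 = 2 · 3^2 · 19.
Divisors of 342: 1, 2, 3, 6, 9, 18, 19, 38, 57, 114, 171, 342.
Check 330^d mod 361 for each divisor in increasing order:
330^1 ≡ 330
330^2 ≡ 239
330^3 ≡ 172
330^6 ≡ 343
330^9 ≡ 153
330^18 ≡ 305
330^19 ≡ 292
330^38 ≡ 68
330^57 ≡ 1
Hence ord(330) = 57.

57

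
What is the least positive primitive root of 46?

φ(46) = φ(2)·φ(23) = 1·22 = 22 = 2 · 11.
Test candidates g = 2, 3, … against the prime factors q ∈ {2, 11} of φ(46): g is a generator iff g^(22/q) ≢ 1 for every such q.
g = 2: gcd(2, 46) = 2 > 1, not a unit — skip.
g = 3: 3^11 ≡ 1 — hits 1, so not a primitive root.
g = 4: gcd(4, 46) = 2 > 1, not a unit — skip.
g = 5: 5^11 ≡ 45; 5^2 ≡ 25 — none is 1, so 5 is a primitive root.
The smallest primitive root modulo 46 is 5.

5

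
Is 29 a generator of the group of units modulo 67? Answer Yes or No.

φ(67) = 67 − 1 = 66 = 2 · 3 · 11.
29 is a primitive root mod 67 iff 29^(φ(67)/q) ≢ 1 for every prime q | φ(67), i.e. q ∈ {2, 3, 11}.
29^33 ≡ 1 (mod 67)  [q = 2: ≡ 1 ✗]
29^22 ≡ 29 (mod 67)  [q = 3: ≢ 1 ✓]
29^6 ≡ 1 (mod 67)  [q = 11: ≡ 1 ✗]
The check at q = 2 fails, so 29 generates a proper subgroup.

No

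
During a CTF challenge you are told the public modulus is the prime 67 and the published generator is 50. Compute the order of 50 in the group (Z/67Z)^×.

Since 50 ∈ (Z/67Z)^×, its order divides φ(67) = 67 − 1 = 66 = 2 · 3 · 11.
Divisors of 66: 1, 2, 3, 6, 11, 22, 33, 66.
Evaluate successive powers at the divisors of 66:
50^1 ≡ 50 (mod 67)
50^2 ≡ 21 (mod 67)
50^3 ≡ 45 (mod 67)
50^6 ≡ 15 (mod 67)
50^11 ≡ 38 (mod 67)
50^22 ≡ 37 (mod 67)
50^33 ≡ 66 (mod 67)
50^66 ≡ 1 (mod 67) ✓
Hence ord(50) = 66.

66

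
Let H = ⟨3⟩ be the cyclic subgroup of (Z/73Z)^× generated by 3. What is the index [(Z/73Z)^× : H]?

By Lagrange's theorem, ord_73(3) divides φ(73) = 73 − 1 = 72 = 2^3 · 3^2.
Divisors of 72: 1, 2, 3, 4, 6, 8, 9, 12, 18, 24, 36, 72.
Evaluate successive powers at the divisors of 72:
3^1 ≡ 3
3^2 ≡ 9
3^3 ≡ 27
3^4 ≡ 8
3^6 ≡ 72
3^8 ≡ 64
3^9 ≡ 46
3^12 ≡ 1
Thus |⟨3⟩| = ord(3) = 12.
Index = |(Z/73Z)^×| / |⟨3⟩| = 72 / 12 = 6.

6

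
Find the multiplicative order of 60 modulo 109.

The order of 60 must divide φ(109) = 109 − 1 = 108 = 2^2 · 3^3.
Divisors of 108: 1, 2, 3, 4, 6, 9, 12, 18, 27, 36, 54, 108.
Check 60^d mod 109 for each divisor in increasing order:
60^1 ≡ 60
60^2 ≡ 3
60^3 ≡ 71
60^4 ≡ 9
60^6 ≡ 27
60^9 ≡ 64
60^12 ≡ 75
60^18 ≡ 63
60^27 ≡ 108
60^36 ≡ 45
60^54 ≡ 1
Therefore the multiplicative order of 60 modulo 109 is 54.

54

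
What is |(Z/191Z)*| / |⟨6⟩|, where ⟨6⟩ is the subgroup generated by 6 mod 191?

ord(6) | φ(191) = 191 − 1 = 190 = 2 · 5 · 19.
Divisors of 190: 1, 2, 5, 10, 19, 38, 95, 190.
Compute 6^d (mod 191) for the divisors d until we hit 1:
6^1 ≡ 6 (mod 191)
6^2 ≡ 36 (mod 191)
6^5 ≡ 136 (mod 191)
6^10 ≡ 160 (mod 191)
6^19 ≡ 1 (mod 191) ✓
So ord_191(6) = 19, hence |⟨6⟩| = 19.
The index is φ(191) / ord(6) = 190 / 19 = 10.

10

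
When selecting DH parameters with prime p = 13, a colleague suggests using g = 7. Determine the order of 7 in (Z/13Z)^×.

12

Since 7 ∈ (Z/13Z)^×, its order divides φ(13) = 13 − 1 = 12 = 2^2 · 3.
Divisors of 12: 1, 2, 3, 4, 6, 12.
Test each divisor d:
7^1 ≡ 7
7^2 ≡ 10
7^3 ≡ 5
7^4 ≡ 9
7^6 ≡ 12
7^12 ≡ 1
So ord_13(7) = 12.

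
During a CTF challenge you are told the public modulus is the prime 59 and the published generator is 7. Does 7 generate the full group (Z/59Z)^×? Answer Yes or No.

φ(59) = 59 − 1 = 58 = 2 · 29.
It suffices to check that the order of 7 is not a proper divisor of 58: compute 7^(58/q) for q ∈ {2, 29}.
7^29 ≡ 1 (mod 59)  [q = 2: ≡ 1 ✗]
7^2 ≡ 49 (mod 59)  [q = 29: ≢ 1 ✓]
Since 7^29 ≡ 1, the order of 7 divides 29 < 58, so 7 is not a primitive root.

No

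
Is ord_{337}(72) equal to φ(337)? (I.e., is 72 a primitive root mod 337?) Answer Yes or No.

No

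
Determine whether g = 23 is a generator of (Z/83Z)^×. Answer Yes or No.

φ(83) = 83 − 1 = 82 = 2 · 41.
Test 23^(82/q) mod 83 for each prime factor q of 82:
23^41 ≡ 1 (mod 83)  [q = 2: ≡ 1 ✗]
23^2 ≡ 31 (mod 83)  [q = 41: ≢ 1 ✓]
23^41 ≡ 1 shows ord(23) | 41, strictly less than φ(83); not a primitive root.

No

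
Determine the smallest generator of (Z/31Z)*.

3

φ(31) = 31 − 1 = 30 = 2 · 3 · 5.
Test candidates g = 2, 3, … against the prime factors q ∈ {2, 3, 5} of φ(31): g is a generator iff g^(30/q) ≢ 1 for every such q.
g = 2: 2^15 ≡ 1 — hits 1, so not a primitive root.
g = 3: 3^15 ≡ 30; 3^10 ≡ 25; 3^6 ≡ 16 — none is 1, so 3 is a primitive root.
So 3 is the smallest generator of (Z/31Z)^×.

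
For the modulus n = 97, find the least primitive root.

φ(97) = 97 − 1 = 96 = 2^5 · 3.
Test candidates g = 2, 3, … against the prime factors q ∈ {2, 3} of φ(97): g is a generator iff g^(96/q) ≢ 1 for every such q.
g = 2: 2^48 ≡ 1 — hits 1, so not a primitive root.
g = 3: 3^48 ≡ 1 — hits 1, so not a primitive root.
g = 4: 4^48 ≡ 1 — hits 1, so not a primitive root.
g = 5: 5^48 ≡ 96; 5^32 ≡ 35 — none is 1, so 5 is a primitive root.
Hence the least primitive root of 97 is 5.

5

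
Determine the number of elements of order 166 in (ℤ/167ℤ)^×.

φ(167) = 167 − 1 = 166 = 2 · 83.
(Z/167Z)^× is cyclic (|G| = 166); a cyclic group of order m has exactly φ(d) elements of each order d | m, and none otherwise.
166 = 2 · 83 divides 166, and φ(166) = 82.

82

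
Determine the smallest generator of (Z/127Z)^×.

φ(127) = 127 − 1 = 126 = 2 · 3^2 · 7.
g is a primitive root iff g^(126/q) ≢ 1 (mod 127) for each prime q ∈ {2, 3, 7}.
g = 2: 2^63 ≡ 1 — hits 1, so not a primitive root.
g = 3: 3^63 ≡ 126; 3^42 ≡ 107; 3^18 ≡ 4 — none is 1, so 3 is a primitive root.
Hence the least primitive root of 127 is 3.

3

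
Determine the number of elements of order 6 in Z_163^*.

φ(163) = 163 − 1 = 162 = 2 · 3^4.
Since (Z/163Z)^× is cyclic of order 162, the number of elements of order d is φ(d) when d | 162 and 0 otherwise.
6 = 2 · 3 divides 162, and φ(6) = 2.

2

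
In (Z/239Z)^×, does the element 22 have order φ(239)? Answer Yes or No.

No

φ(239) = 239 − 1 = 238 = 2 · 7 · 17.
Test 22^(238/q) mod 239 for each prime factor q of 238:
22^119 ≡ 1 (mod 239)  [q = 2: ≡ 1 ✗]
22^34 ≡ 1 (mod 239)  [q = 7: ≡ 1 ✗]
22^14 ≡ 67 (mod 239)  [q = 17: ≢ 1 ✓]
Since 22^119 ≡ 1, the order of 22 divides 119 < 238, so 22 is not a primitive root.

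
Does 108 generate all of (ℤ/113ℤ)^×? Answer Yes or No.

Yes

φ(113) = 113 − 1 = 112 = 2^4 · 7.
It suffices to check that the order of 108 is not a proper divisor of 112: compute 108^(112/q) for q ∈ {2, 7}.
108^56 ≡ 112 (mod 113)  [q = 2: ≢ 1 ✓]
108^16 ≡ 30 (mod 113)  [q = 7: ≢ 1 ✓]
Every test exponent gives a nontrivial residue, hence 108 generates the full group.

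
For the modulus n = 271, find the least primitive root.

6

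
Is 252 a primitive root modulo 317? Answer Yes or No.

No

φ(317) = 317 − 1 = 316 = 2^2 · 79.
An element g generates (Z/317Z)^× iff g^(316/q) ≢ 1 (mod 317) for each prime q ∈ {2, 79}.
252^158 ≡ 1 (mod 317)  [q = 2: ≡ 1 ✗]
252^4 ≡ 38 (mod 317)  [q = 79: ≢ 1 ✓]
The check at q = 2 fails, so 252 generates a proper subgroup.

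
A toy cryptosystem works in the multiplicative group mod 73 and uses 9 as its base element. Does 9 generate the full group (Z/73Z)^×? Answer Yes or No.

φ(73) = 73 − 1 = 72 = 2^3 · 3^2.
Test 9^(72/q) mod 73 for each prime factor q of 72:
9^36 ≡ 1 (mod 73)  [q = 2: ≡ 1 ✗]
9^24 ≡ 1 (mod 73)  [q = 3: ≡ 1 ✗]
9^36 ≡ 1 shows ord(9) | 36, strictly less than φ(73); not a primitive root.

No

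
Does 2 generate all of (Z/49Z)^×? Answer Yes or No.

φ(49) = φ(7^2) = 7·(7−1) = 42 = 2 · 3 · 7.
Test 2^(42/q) mod 49 for each prime factor q of 42:
2^21 ≡ 1 (mod 49)  [q = 2: ≡ 1 ✗]
2^14 ≡ 18 (mod 49)  [q = 3: ≢ 1 ✓]
2^6 ≡ 15 (mod 49)  [q = 7: ≢ 1 ✓]
The check at q = 2 fails, so 2 generates a proper subgroup.

No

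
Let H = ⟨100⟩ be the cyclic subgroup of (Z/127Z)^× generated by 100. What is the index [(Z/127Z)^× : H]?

The order of 100 must divide φ(127) = 127 − 1 = 126 = 2 · 3^2 · 7.
Divisors of 126: 1, 2, 3, 6, 7, 9, 14, 18, 21, 42, 63, 126.
Test each divisor d:
100^1 ≡ 100
100^2 ≡ 94
100^3 ≡ 2
100^6 ≡ 4
100^7 ≡ 19
100^9 ≡ 8
100^14 ≡ 107
100^18 ≡ 64
100^21 ≡ 1
The order of 100 is 21, so the subgroup it generates has 21 elements.
Index = |(Z/127Z)^×| / |⟨100⟩| = 126 / 21 = 6.

6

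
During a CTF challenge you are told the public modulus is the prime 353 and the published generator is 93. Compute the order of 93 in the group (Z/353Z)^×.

Since 93 ∈ (Z/353Z)^×, its order divides φ(353) = 353 − 1 = 352 = 2^5 · 11.
Divisors of 352: 1, 2, 4, 8, 11, 16, 22, 32, 44, 88, 176, 352.
Evaluate successive powers at the divisors of 352:
93^1 ≡ 93 (mod 353)
93^2 ≡ 177 (mod 353)
93^4 ≡ 265 (mod 353)
93^8 ≡ 331 (mod 353)
93^11 ≡ 36 (mod 353)
93^16 ≡ 131 (mod 353)
93^22 ≡ 237 (mod 353)
93^32 ≡ 217 (mod 353)
93^44 ≡ 42 (mod 353)
93^88 ≡ 352 (mod 353)
93^176 ≡ 1 (mod 353) ✓
Hence ord(93) = 176.

176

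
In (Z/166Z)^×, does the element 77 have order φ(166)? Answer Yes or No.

No

φ(166) = φ(2)·φ(83) = 1·82 = 82 = 2 · 41.
An element g generates (Z/166Z)^× iff g^(82/q) ≢ 1 (mod 166) for each prime q ∈ {2, 41}.
77^41 ≡ 1 (mod 166)  [q = 2: ≡ 1 ✗]
77^2 ≡ 119 (mod 166)  [q = 41: ≢ 1 ✓]
The check at q = 2 fails, so 77 generates a proper subgroup.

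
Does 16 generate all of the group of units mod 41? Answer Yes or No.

φ(41) = 41 − 1 = 40 = 2^3 · 5.
16 is a primitive root mod 41 iff 16^(φ(41)/q) ≢ 1 for every prime q | φ(41), i.e. q ∈ {2, 5}.
16^20 ≡ 1 (mod 41)  [q = 2: ≡ 1 ✗]
16^8 ≡ 37 (mod 41)  [q = 5: ≢ 1 ✓]
The check at q = 2 fails, so 16 generates a proper subgroup.

No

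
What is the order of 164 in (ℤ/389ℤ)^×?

97

Since 164 ∈ (Z/389Z)^×, its order divides φ(389) = 389 − 1 = 388 = 2^2 · 97.
Divisors of 388: 1, 2, 4, 97, 194, 388.
Evaluate successive powers at the divisors of 388:
164^1 ≡ 164 (mod 389)
164^2 ≡ 55 (mod 389)
164^4 ≡ 302 (mod 389)
164^97 ≡ 1 (mod 389) ✓
Therefore the multiplicative order of 164 modulo 389 is 97.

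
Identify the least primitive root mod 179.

φ(179) = 179 − 1 = 178 = 2 · 89.
g is a primitive root iff g^(178/q) ≢ 1 (mod 179) for each prime q ∈ {2, 89}.
g = 2: 2^89 ≡ 178; 2^2 ≡ 4 — none is 1, so 2 is a primitive root.
Hence the least primitive root of 179 is 2.

2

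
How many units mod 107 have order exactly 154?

φ(107) = 107 − 1 = 106 = 2 · 53.
In a cyclic group of order 106, there are φ(d) elements of order d for each divisor d of 106, and zero for non-divisors.
154 does not divide 106, so no element of (Z/107Z)^× has order 154.

0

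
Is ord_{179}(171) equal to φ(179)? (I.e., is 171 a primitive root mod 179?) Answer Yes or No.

No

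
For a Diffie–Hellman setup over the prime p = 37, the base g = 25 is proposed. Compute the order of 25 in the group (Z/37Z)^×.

18

Since 25 ∈ (Z/37Z)^×, its order divides φ(37) = 37 − 1 = 36 = 2^2 · 3^2.
Divisors of 36: 1, 2, 3, 4, 6, 9, 12, 18, 36.
Evaluate successive powers at the divisors of 36:
25^1 ≡ 25 (mod 37)
25^2 ≡ 33 (mod 37)
25^3 ≡ 11 (mod 37)
25^4 ≡ 16 (mod 37)
25^6 ≡ 10 (mod 37)
25^9 ≡ 36 (mod 37)
25^12 ≡ 26 (mod 37)
25^18 ≡ 1 (mod 37) ✓
So ord_37(25) = 18.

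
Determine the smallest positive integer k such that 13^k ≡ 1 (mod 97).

96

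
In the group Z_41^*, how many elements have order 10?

φ(41) = 41 − 1 = 40 = 2^3 · 5.
In a cyclic group of order 40, there are φ(d) elements of order d for each divisor d of 40, and zero for non-divisors.
10 = 2 · 5 divides 40, and φ(10) = 4.

4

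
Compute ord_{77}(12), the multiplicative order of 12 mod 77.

ord(12) | φ(77) = φ(7·11) = (7−1)·(11−1) = 6·10 = 60 = 2^2 · 3 · 5.
Divisors of 60: 1, 2, 3, 4, 5, 6, 10, 12, 15, 20, 30, 60.
Evaluate successive powers at the divisors of 60:
12^1 ≡ 12 (mod 77)
12^2 ≡ 67 (mod 77)
12^3 ≡ 34 (mod 77)
12^4 ≡ 23 (mod 77)
12^5 ≡ 45 (mod 77)
12^6 ≡ 1 (mod 77) ✓
Hence ord(12) = 6.

6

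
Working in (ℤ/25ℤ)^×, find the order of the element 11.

The order of 11 must divide φ(25) = φ(5^2) = 5·(5−1) = 20 = 2^2 · 5.
Divisors of 20: 1, 2, 4, 5, 10, 20.
Check 11^d mod 25 for each divisor in increasing order:
11^1 ≡ 11 (mod 25)
11^2 ≡ 21 (mod 25)
11^4 ≡ 16 (mod 25)
11^5 ≡ 1 (mod 25) ✓
Hence ord(11) = 5.

5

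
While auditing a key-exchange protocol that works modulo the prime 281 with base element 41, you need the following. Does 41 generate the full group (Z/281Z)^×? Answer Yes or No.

Yes

φ(281) = 281 − 1 = 280 = 2^3 · 5 · 7.
An element g generates (Z/281Z)^× iff g^(280/q) ≢ 1 (mod 281) for each prime q ∈ {2, 5, 7}.
41^140 ≡ 280 (mod 281)  [q = 2: ≢ 1 ✓]
41^56 ≡ 153 (mod 281)  [q = 5: ≢ 1 ✓]
41^40 ≡ 181 (mod 281)  [q = 7: ≢ 1 ✓]
None equal 1, so ord_281(41) = 280: 41 is a primitive root.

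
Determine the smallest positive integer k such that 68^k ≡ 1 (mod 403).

6

ord(68) | φ(403) = φ(13·31) = (13−1)·(31−1) = 12·30 = 360 = 2^3 · 3^2 · 5.
Divisors of 360: 1, 2, 3, 4, 5, 6, 8, 9, 10, 12, 15, 18, 20, 24, 30, 36, 40, 45, 60, 72, 90, 120, 180, 360.
Check 68^d mod 403 for each divisor in increasing order:
68^1 ≡ 68 (mod 403)
68^2 ≡ 191 (mod 403)
68^3 ≡ 92 (mod 403)
68^4 ≡ 211 (mod 403)
68^5 ≡ 243 (mod 403)
68^6 ≡ 1 (mod 403) ✓
So ord_403(68) = 6.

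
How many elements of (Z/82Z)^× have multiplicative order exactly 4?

2

φ(82) = φ(2)·φ(41) = 1·40 = 40 = 2^3 · 5.
Since (Z/82Z)^× is cyclic of order 40, the number of elements of order d is φ(d) when d | 40 and 0 otherwise.
4 = 2^2 divides 40, and φ(4) = 2.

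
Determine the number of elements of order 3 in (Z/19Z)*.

2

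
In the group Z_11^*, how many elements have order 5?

4

φ(11) = 11 − 1 = 10 = 2 · 5.
In a cyclic group of order 10, there are φ(d) elements of order d for each divisor d of 10, and zero for non-divisors.
5 | 10, and φ(5) = 5 − 1 = 4.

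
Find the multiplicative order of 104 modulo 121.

55

Since 104 ∈ (Z/121Z)^×, its order divides φ(121) = φ(11^2) = 11·(11−1) = 110 = 2 · 5 · 11.
Divisors of 110: 1, 2, 5, 10, 11, 22, 55, 110.
Evaluate successive powers at the divisors of 110:
104^1 ≡ 104
104^2 ≡ 47
104^5 ≡ 78
104^10 ≡ 34
104^11 ≡ 27
104^22 ≡ 3
104^55 ≡ 1
The smallest such exponent is 55, so the order of 104 is 55.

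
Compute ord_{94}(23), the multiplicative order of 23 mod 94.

46

ord(23) | φ(94) = φ(2)·φ(47) = 1·46 = 46 = 2 · 23.
Divisors of 46: 1, 2, 23, 46.
Compute 23^d (mod 94) for the divisors d until we hit 1:
23^1 ≡ 23 (mod 94)
23^2 ≡ 59 (mod 94)
23^23 ≡ 93 (mod 94)
23^46 ≡ 1 (mod 94) ✓
So ord_94(23) = 46.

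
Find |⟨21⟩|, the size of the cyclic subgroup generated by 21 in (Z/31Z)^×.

Since 21 ∈ (Z/31Z)^×, its order divides φ(31) = 31 − 1 = 30 = 2 · 3 · 5.
Divisors of 30: 1, 2, 3, 5, 6, 10, 15, 30.
Evaluate successive powers at the divisors of 30:
21^1 ≡ 21
21^2 ≡ 7
21^3 ≡ 23
21^5 ≡ 6
21^6 ≡ 2
21^10 ≡ 5
21^15 ≡ 30
21^30 ≡ 1
Therefore the multiplicative order of 21 modulo 31 is 30.

30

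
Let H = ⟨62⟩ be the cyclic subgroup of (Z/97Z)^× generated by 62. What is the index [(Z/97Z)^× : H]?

By Lagrange's theorem, ord_97(62) divides φ(97) = 97 − 1 = 96 = 2^5 · 3.
Divisors of 96: 1, 2, 3, 4, 6, 8, 12, 16, 24, 32, 48, 96.
Check 62^d mod 97 for each divisor in increasing order:
62^1 ≡ 62 (mod 97)
62^2 ≡ 61 (mod 97)
62^3 ≡ 96 (mod 97)
62^4 ≡ 35 (mod 97)
62^6 ≡ 1 (mod 97) ✓
The order of 62 is 6, so the subgroup it generates has 6 elements.
The index is φ(97) / ord(62) = 96 / 6 = 16.

16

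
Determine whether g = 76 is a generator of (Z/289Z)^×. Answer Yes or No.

φ(289) = φ(17^2) = 17·(17−1) = 272 = 2^4 · 17.
It suffices to check that the order of 76 is not a proper divisor of 272: compute 76^(272/q) for q ∈ {2, 17}.
76^136 ≡ 1 (mod 289)  [q = 2: ≡ 1 ✗]
76^16 ≡ 222 (mod 289)  [q = 17: ≢ 1 ✓]
76^136 ≡ 1 shows ord(76) | 136, strictly less than φ(289); not a primitive root.

No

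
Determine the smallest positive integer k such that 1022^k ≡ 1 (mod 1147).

By Lagrange's theorem, ord_1147(1022) divides φ(1147) = φ(31·37) = (31−1)·(37−1) = 30·36 = 1080 = 2^3 · 3^3 · 5.
Divisors of 1080: 1, 2, 3, 4, 5, 6, 8, 9, 10, 12, 15, 18, 20, 24, 27, 30, 36, 40, 45, 54, 60, 72, 90, 108, 120, 135, 180, 216, 270, 360, 540, 1080.
Check 1022^d mod 1147 for each divisor in increasing order:
1022^1 ≡ 1022
1022^2 ≡ 714
1022^3 ≡ 216
1022^4 ≡ 528
1022^5 ≡ 526
1022^6 ≡ 776
1022^8 ≡ 63
1022^9 ≡ 154
1022^10 ≡ 249
1022^12 ≡ 1
Hence ord(1022) = 12.

12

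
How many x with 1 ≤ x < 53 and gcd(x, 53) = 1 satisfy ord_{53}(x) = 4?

2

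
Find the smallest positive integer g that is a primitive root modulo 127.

3

φ(127) = 127 − 1 = 126 = 2 · 3^2 · 7.
Test candidates g = 2, 3, … against the prime factors q ∈ {2, 3, 7} of φ(127): g is a generator iff g^(126/q) ≢ 1 for every such q.
g = 2: 2^63 ≡ 1 — hits 1, so not a primitive root.
g = 3: 3^63 ≡ 126; 3^42 ≡ 107; 3^18 ≡ 4 — none is 1, so 3 is a primitive root.
So 3 is the smallest generator of (Z/127Z)^×.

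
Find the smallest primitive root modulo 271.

6

φ(271) = 271 − 1 = 270 = 2 · 3^3 · 5.
g is a primitive root iff g^(270/q) ≢ 1 (mod 271) for each prime q ∈ {2, 3, 5}.
g = 2: 2^135 ≡ 1 — hits 1, so not a primitive root.
g = 3: 3^135 ≡ 270; 3^90 ≡ 1 — hits 1, so not a primitive root.
g = 4: 4^135 ≡ 1 — hits 1, so not a primitive root.
g = 5: 5^135 ≡ 1 — hits 1, so not a primitive root.
g = 6: 6^135 ≡ 270; 6^90 ≡ 242; 6^54 ≡ 10 — none is 1, so 6 is a primitive root.
So 6 is the smallest generator of (Z/271Z)^×.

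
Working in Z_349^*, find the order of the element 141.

Since 141 ∈ (Z/349Z)^×, its order divides φ(349) = 349 − 1 = 348 = 2^2 · 3 · 29.
Divisors of 348: 1, 2, 3, 4, 6, 12, 29, 58, 87, 116, 174, 348.
Check 141^d mod 349 for each divisor in increasing order:
141^1 ≡ 141 (mod 349)
141^2 ≡ 337 (mod 349)
141^3 ≡ 53 (mod 349)
141^4 ≡ 144 (mod 349)
141^6 ≡ 17 (mod 349)
141^12 ≡ 289 (mod 349)
141^29 ≡ 189 (mod 349)
141^58 ≡ 123 (mod 349)
141^87 ≡ 213 (mod 349)
141^116 ≡ 122 (mod 349)
141^174 ≡ 348 (mod 349)
141^348 ≡ 1 (mod 349) ✓
So ord_349(141) = 348.

348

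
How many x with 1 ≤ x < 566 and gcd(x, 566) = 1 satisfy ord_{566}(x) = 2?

φ(566) = φ(2)·φ(283) = 1·282 = 282 = 2 · 3 · 47.
In a cyclic group of order 282, there are φ(d) elements of order d for each divisor d of 282, and zero for non-divisors.
2 | 282, and φ(2) = 2 − 1 = 1.

1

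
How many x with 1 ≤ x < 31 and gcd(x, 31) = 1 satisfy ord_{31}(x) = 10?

4

φ(31) = 31 − 1 = 30 = 2 · 3 · 5.
In a cyclic group of order 30, there are φ(d) elements of order d for each divisor d of 30, and zero for non-divisors.
10 = 2 · 5 divides 30, and φ(10) = 4.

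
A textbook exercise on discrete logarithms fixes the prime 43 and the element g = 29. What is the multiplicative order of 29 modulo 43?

ord(29) | φ(43) = 43 − 1 = 42 = 2 · 3 · 7.
Divisors of 42: 1, 2, 3, 6, 7, 14, 21, 42.
Test each divisor d:
29^1 ≡ 29 (mod 43)
29^2 ≡ 24 (mod 43)
29^3 ≡ 8 (mod 43)
29^6 ≡ 21 (mod 43)
29^7 ≡ 7 (mod 43)
29^14 ≡ 6 (mod 43)
29^21 ≡ 42 (mod 43)
29^42 ≡ 1 (mod 43) ✓
The smallest such exponent is 42, so the order of 29 is 42.

42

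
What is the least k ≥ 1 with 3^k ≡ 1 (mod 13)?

Since 3 ∈ (Z/13Z)^×, its order divides φ(13) = 13 − 1 = 12 = 2^2 · 3.
Divisors of 12: 1, 2, 3, 4, 6, 12.
Check 3^d mod 13 for each divisor in increasing order:
3^1 ≡ 3 (mod 13)
3^2 ≡ 9 (mod 13)
3^3 ≡ 1 (mod 13) ✓
The smallest such exponent is 3, so the order of 3 is 3.

3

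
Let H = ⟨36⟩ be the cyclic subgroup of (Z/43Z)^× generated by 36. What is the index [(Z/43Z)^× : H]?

14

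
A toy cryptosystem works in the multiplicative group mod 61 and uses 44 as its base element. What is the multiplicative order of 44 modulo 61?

60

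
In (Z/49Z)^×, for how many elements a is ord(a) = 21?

φ(49) = φ(7^2) = 7·(7−1) = 42 = 2 · 3 · 7.
Since (Z/49Z)^× is cyclic of order 42, the number of elements of order d is φ(d) when d | 42 and 0 otherwise.
21 = 3 · 7 divides 42, and φ(21) = 12.

12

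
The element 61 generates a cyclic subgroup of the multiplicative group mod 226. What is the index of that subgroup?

2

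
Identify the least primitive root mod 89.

3

φ(89) = 89 − 1 = 88 = 2^3 · 11.
g is a primitive root iff g^(88/q) ≢ 1 (mod 89) for each prime q ∈ {2, 11}.
g = 2: 2^44 ≡ 1 — hits 1, so not a primitive root.
g = 3: 3^44 ≡ 88; 3^8 ≡ 64 — none is 1, so 3 is a primitive root.
Hence the least primitive root of 89 is 3.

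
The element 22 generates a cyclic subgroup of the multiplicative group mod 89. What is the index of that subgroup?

4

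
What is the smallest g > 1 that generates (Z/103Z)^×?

5

φ(103) = 103 − 1 = 102 = 2 · 3 · 17.
g is a primitive root iff g^(102/q) ≢ 1 (mod 103) for each prime q ∈ {2, 3, 17}.
g = 2: 2^51 ≡ 1 — hits 1, so not a primitive root.
g = 3: 3^51 ≡ 102; 3^34 ≡ 1 — hits 1, so not a primitive root.
g = 4: 4^51 ≡ 1 — hits 1, so not a primitive root.
g = 5: 5^51 ≡ 102; 5^34 ≡ 56; 5^6 ≡ 72 — none is 1, so 5 is a primitive root.
The smallest primitive root modulo 103 is 5.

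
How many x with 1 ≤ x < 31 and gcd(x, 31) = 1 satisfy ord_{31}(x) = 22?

0

φ(31) = 31 − 1 = 30 = 2 · 3 · 5.
(Z/31Z)^× is cyclic (|G| = 30); a cyclic group of order m has exactly φ(d) elements of each order d | m, and none otherwise.
Here 30 is not a multiple of 22, so there are no elements of order 22.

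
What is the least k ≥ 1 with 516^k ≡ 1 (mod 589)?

90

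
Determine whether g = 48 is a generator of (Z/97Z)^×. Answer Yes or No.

No

φ(97) = 97 − 1 = 96 = 2^5 · 3.
Test 48^(96/q) mod 97 for each prime factor q of 96:
48^48 ≡ 1 (mod 97)  [q = 2: ≡ 1 ✗]
48^32 ≡ 61 (mod 97)  [q = 3: ≢ 1 ✓]
48^48 ≡ 1 shows ord(48) | 48, strictly less than φ(97); not a primitive root.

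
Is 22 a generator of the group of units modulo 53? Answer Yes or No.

Yes

φ(53) = 53 − 1 = 52 = 2^2 · 13.
Test 22^(52/q) mod 53 for each prime factor q of 52:
22^26 ≡ 52 (mod 53)  [q = 2: ≢ 1 ✓]
22^4 ≡ 49 (mod 53)  [q = 13: ≢ 1 ✓]
Every test exponent gives a nontrivial residue, hence 22 generates the full group.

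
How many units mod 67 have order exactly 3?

2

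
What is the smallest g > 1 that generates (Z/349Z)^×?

2

φ(349) = 349 − 1 = 348 = 2^2 · 3 · 29.
Test candidates g = 2, 3, … against the prime factors q ∈ {2, 3, 29} of φ(349): g is a generator iff g^(348/q) ≢ 1 for every such q.
g = 2: 2^174 ≡ 348; 2^116 ≡ 226; 2^12 ≡ 257 — none is 1, so 2 is a primitive root.
The smallest primitive root modulo 349 is 2.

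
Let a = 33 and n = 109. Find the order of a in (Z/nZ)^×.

4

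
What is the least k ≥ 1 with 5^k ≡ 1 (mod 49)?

The order of 5 must divide φ(49) = φ(7^2) = 7·(7−1) = 42 = 2 · 3 · 7.
Divisors of 42: 1, 2, 3, 6, 7, 14, 21, 42.
Check 5^d mod 49 for each divisor in increasing order:
5^1 ≡ 5 (mod 49)
5^2 ≡ 25 (mod 49)
5^3 ≡ 27 (mod 49)
5^6 ≡ 43 (mod 49)
5^7 ≡ 19 (mod 49)
5^14 ≡ 18 (mod 49)
5^21 ≡ 48 (mod 49)
5^42 ≡ 1 (mod 49) ✓
So ord_49(5) = 42.

42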